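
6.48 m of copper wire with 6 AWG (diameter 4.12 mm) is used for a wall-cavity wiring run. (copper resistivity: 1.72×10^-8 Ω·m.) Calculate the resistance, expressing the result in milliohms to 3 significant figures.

A = π(4.12/2 mm)² = π(2.0600e-03 m)² = 1.333e-05 m²
R = ρL/A = (1.72×10^-8)(6.48 m)/(1.333e-05 m²) = 8.36 mΩ

8.36 mΩ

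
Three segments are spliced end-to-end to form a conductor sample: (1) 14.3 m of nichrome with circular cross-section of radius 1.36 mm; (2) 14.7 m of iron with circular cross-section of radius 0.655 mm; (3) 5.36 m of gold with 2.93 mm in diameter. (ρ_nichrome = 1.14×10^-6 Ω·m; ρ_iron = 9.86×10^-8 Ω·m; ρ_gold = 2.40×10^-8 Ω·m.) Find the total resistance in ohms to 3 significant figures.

3.90 Ω

Seg 1: A = πr² = π(1.3600e-03 m)² = 5.811e-06 m²
R_1 = (1.14×10^-6)(14.3)/(5.811e-06) = 2.806 Ω
Seg 2: A = πr² = π(6.5500e-04 m)² = 1.348e-06 m²
R_2 = (9.86×10^-8)(14.7)/(1.348e-06) = 1.075 Ω
Seg 3: A = π(d/2)² = π(1.4650e-03 m)² = 6.743e-06 m²
R_3 = (2.40×10^-8)(5.36)/(6.743e-06) = 0.01908 Ω
R_total = R_1 + R_2 + R_3 = 3.90 Ω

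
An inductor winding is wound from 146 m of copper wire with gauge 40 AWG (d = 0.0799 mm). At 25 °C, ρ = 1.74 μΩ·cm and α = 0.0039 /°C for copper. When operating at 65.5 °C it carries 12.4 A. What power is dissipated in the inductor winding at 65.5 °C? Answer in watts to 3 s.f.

90200 W

ρ = 1.74 μΩ·cm = 1.74×10^-8 Ω·m
A = π(0.0799/2 mm)² = π(3.9950e-05 m)² = 5.014e-09 m²
R₍25₎ = ρL/A = (1.74×10^-8)(146)/(5.014e-09) = 506.7 Ω
R₍65.5₎ = R₍25₎(1 + αΔT) = 506.7 × (1 + 0.0039×40.5) = 586.7 Ω
P = I²R = (12.4)² × 586.7 = 90200 W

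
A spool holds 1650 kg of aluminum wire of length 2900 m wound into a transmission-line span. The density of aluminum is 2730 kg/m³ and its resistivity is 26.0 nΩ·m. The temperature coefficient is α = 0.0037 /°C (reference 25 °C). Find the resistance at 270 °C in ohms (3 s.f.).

0.690 Ω

ρ = 26.0 nΩ·m = 2.60×10^-8 Ω·m
A = m/(density·L) = 1650/(2730×2900) = 2.0841e-04 m²
R = ρL/A = (2.60×10^-8)(2900)/(2.0841e-04) = 0.3618 Ω
R(270 °C) = 0.3618 × (1 + 0.0037×245) = 0.690 Ω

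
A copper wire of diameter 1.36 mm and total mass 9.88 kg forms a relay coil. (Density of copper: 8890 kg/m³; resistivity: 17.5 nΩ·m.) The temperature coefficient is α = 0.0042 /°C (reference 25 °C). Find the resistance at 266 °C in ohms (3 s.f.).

18.5 Ω

ρ = 17.5 nΩ·m = 1.75×10^-8 Ω·m
A = π(d/2)² = π(6.8000e-04 m)² = 1.4527e-06 m²
L = m/(density·A) = 9.88/(8890×1.4527e-06) = 765 m
R = ρL/A = (1.75×10^-8)(765)/(1.4527e-06) = 9.216 Ω
R(266 °C) = 9.216 × (1 + 0.0042×241) = 18.5 Ω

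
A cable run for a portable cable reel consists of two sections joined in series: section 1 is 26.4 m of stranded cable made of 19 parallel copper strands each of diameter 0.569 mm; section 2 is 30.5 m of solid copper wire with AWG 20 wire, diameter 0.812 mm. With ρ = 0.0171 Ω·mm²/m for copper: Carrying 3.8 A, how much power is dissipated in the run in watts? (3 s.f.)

15.9 W

ρ = 0.0171 Ω·mm²/m = 1.71×10^-8 Ω·m
Section 1: A_strand = π(2.8450e-04)² = 2.543e-07 m²; R₁ = ρL/(N·A_s) = (1.71×10^-8)(26.4)/(19×2.543e-07) = 0.09344 Ω
Section 2: A = π(0.812/2 mm)² = π(4.0600e-04 m)² = 5.178e-07 m²
R₂ = (1.71×10^-8)(30.5)/(5.178e-07) = 1.007 Ω
R = R₁ + R₂ = 1.101 Ω
P = I²R = (3.8)² × 1.101 = 15.9 W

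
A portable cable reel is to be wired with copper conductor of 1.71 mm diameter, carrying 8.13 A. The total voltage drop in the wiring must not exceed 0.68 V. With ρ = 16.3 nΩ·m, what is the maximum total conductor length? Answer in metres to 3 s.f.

ρ = 16.3 nΩ·m = 1.63×10^-8 Ω·m
A = π(d/2)² = π(8.5500e-04 m)² = 2.297e-06 m²
L_max = V_max·A/(1·ρI) = (0.68)(2.297e-06)/(1.63×10^-8×8.13) = 11.8 m

11.8 m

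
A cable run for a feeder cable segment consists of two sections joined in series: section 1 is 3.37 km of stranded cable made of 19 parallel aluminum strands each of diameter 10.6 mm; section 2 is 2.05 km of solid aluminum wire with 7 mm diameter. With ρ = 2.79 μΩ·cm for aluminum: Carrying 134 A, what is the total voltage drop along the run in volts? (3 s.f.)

207 V

ρ = 2.79 μΩ·cm = 2.79×10^-8 Ω·m
Section 1: A_strand = π(5.3000e-03)² = 8.825e-05 m²; R₁ = ρL/(N·A_s) = (2.79×10^-8)(3370)/(19×8.825e-05) = 0.05608 Ω
Section 2: A = π(d/2)² = π(3.5000e-03 m)² = 3.848e-05 m²
R₂ = (2.79×10^-8)(2050)/(3.848e-05) = 1.486 Ω
R = R₁ + R₂ = 1.542 Ω
V = IR = 134 × 1.542 = 207 V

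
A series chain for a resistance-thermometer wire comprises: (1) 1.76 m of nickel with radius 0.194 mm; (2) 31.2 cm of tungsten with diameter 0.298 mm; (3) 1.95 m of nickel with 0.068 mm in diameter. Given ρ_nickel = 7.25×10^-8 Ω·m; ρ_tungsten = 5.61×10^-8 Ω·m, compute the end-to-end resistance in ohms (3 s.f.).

40.3 Ω

Seg 1: A = πr² = π(1.9400e-04 m)² = 1.182e-07 m²
R_1 = (7.25×10^-8)(1.76)/(1.182e-07) = 1.079 Ω
Seg 2: A = π(d/2)² = π(1.4900e-04 m)² = 6.975e-08 m²
R_2 = (5.61×10^-8)(0.312)/(6.975e-08) = 0.251 Ω
Seg 3: A = π(d/2)² = π(3.4000e-05 m)² = 3.632e-09 m²
R_3 = (7.25×10^-8)(1.95)/(3.632e-09) = 38.93 Ω
R_total = R_1 + R_2 + R_3 = 40.3 Ω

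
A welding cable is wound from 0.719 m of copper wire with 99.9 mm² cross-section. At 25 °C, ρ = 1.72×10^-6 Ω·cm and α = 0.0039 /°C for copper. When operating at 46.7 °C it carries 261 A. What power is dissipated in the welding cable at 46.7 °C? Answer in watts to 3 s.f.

9.15 W

ρ = 1.72×10^-6 Ω·cm = 1.72×10^-8 Ω·m
A = 99.9 mm² = 9.990e-05 m²
R₍25₎ = ρL/A = (1.72×10^-8)(0.719)/(9.990e-05) = 1.238×10^-4 Ω
R₍46.7₎ = R₍25₎(1 + αΔT) = 1.238×10^-4 × (1 + 0.0039×21.7) = 1.343×10^-4 Ω
P = I²R = (261)² × 1.343×10^-4 = 9.15 W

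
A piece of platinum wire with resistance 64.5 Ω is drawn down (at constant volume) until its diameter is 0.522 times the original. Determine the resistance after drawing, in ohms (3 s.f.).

869 Ω

Volume constant ⇒ L' = L/r² with r = 0.522. R' = ρL'/A' = ρ(L/r²)/(πr²d₀²/4) = R/r⁴.
R' = 13.47 × 64.5 = 869 Ω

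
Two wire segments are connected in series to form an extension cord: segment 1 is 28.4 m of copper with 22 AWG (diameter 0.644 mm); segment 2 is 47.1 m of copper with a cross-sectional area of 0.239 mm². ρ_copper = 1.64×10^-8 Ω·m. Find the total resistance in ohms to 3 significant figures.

Segment 1: A = π(0.644/2 mm)² = π(3.2200e-04 m)² = 3.257e-07 m²
R₁ = ρL/A = (1.64×10^-8)(28.4)/(3.257e-07) = 1.43 Ω
Segment 2: A = 0.239 mm² = 2.390e-07 m²
R₂ = (1.64×10^-8)(47.1)/(2.390e-07) = 3.232 Ω
R = R₁ + R₂ = 4.66 Ω

4.66 Ω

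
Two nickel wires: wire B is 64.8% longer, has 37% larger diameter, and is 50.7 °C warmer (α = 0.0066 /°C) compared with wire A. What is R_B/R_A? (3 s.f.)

R ∝ ρL/d² with ρ ∝ (1+αΔT), so R_B/R_A = (1 + 64.8/100) × (1 + 37/100)⁻² × (1 + 0.0066×50.7)
= 1.648 × 0.5328 × 1.335 = 1.17

1.17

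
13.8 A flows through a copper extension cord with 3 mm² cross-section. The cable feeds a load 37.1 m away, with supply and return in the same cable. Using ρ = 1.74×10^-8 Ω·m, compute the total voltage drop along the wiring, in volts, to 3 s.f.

5.94 V

A = 3 mm² = 3.000e-06 m²
Total conductor length (both ways) L = 2 × 37.1 = 74.2 m
R = ρL/A = (1.74×10^-8)(74.2)/(3.000e-06) = 0.4304 Ω
V = IR = 13.8 × 0.4304 = 5.94 V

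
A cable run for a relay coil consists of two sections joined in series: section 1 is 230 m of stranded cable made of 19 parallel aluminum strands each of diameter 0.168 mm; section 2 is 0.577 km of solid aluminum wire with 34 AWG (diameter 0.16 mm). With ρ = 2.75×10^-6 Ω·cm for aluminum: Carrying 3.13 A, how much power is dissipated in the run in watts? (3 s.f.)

7880 W

ρ = 2.75×10^-6 Ω·cm = 2.75×10^-8 Ω·m
Section 1: A_strand = π(8.4000e-05)² = 2.217e-08 m²; R₁ = ρL/(N·A_s) = (2.75×10^-8)(230)/(19×2.217e-08) = 15.02 Ω
Section 2: A = π(0.16/2 mm)² = π(8.0000e-05 m)² = 2.011e-08 m²
R₂ = (2.75×10^-8)(577)/(2.011e-08) = 789.2 Ω
R = R₁ + R₂ = 804.2 Ω
P = I²R = (3.13)² × 804.2 = 7880 W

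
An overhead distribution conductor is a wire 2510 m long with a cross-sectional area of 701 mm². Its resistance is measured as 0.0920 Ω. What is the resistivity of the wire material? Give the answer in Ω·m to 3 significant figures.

2.57×10^-8 Ω·m

A = 701 mm² = 7.010e-04 m²
ρ = RA/L = (0.092)(7.010e-04)/(2510) = 2.57×10^-8 Ω·m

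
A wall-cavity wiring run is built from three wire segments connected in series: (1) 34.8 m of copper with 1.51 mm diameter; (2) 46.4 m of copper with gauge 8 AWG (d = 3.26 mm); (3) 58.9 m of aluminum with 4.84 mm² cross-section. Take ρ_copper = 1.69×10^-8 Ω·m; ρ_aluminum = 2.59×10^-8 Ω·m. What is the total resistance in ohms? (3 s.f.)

0.738 Ω

Seg 1: A = π(d/2)² = π(7.5500e-04 m)² = 1.791e-06 m²
R_1 = (1.69×10^-8)(34.8)/(1.791e-06) = 0.3284 Ω
Seg 2: A = π(3.26/2 mm)² = π(1.6300e-03 m)² = 8.347e-06 m²
R_2 = (1.69×10^-8)(46.4)/(8.347e-06) = 0.09395 Ω
Seg 3: A = 4.84 mm² = 4.840e-06 m²
R_3 = (2.59×10^-8)(58.9)/(4.840e-06) = 0.3152 Ω
R_total = R_1 + R_2 + R_3 = 0.738 Ω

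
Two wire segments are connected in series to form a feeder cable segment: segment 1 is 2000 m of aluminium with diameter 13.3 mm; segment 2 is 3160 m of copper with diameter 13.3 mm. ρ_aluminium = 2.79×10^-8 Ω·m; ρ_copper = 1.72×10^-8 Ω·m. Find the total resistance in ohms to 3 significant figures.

Segment 1: A = π(d/2)² = π(6.6500e-03 m)² = 1.389e-04 m²
R₁ = ρL/A = (2.79×10^-8)(2000)/(1.389e-04) = 0.4016 Ω
R₂ = (1.72×10^-8)(3160)/(1.389e-04) = 0.3912 Ω
R = R₁ + R₂ = 0.793 Ω

0.793 Ω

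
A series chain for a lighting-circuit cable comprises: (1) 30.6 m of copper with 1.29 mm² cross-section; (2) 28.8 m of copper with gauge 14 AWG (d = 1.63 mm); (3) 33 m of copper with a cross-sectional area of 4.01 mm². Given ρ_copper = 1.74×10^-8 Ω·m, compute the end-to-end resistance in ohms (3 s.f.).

Seg 1: A = 1.29 mm² = 1.290e-06 m²
R_1 = (1.74×10^-8)(30.6)/(1.290e-06) = 0.4127 Ω
Seg 2: A = π(1.63/2 mm)² = π(8.1500e-04 m)² = 2.087e-06 m²
R_2 = (1.74×10^-8)(28.8)/(2.087e-06) = 0.2401 Ω
Seg 3: A = 4.01 mm² = 4.010e-06 m²
R_3 = (1.74×10^-8)(33)/(4.010e-06) = 0.1432 Ω
R_total = R_1 + R_2 + R_3 = 0.796 Ω

0.796 Ω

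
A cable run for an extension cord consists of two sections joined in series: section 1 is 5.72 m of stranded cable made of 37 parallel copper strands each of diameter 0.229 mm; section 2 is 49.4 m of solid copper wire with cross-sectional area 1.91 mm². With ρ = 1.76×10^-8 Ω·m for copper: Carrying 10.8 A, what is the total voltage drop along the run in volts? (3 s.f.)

Section 1: A_strand = π(1.1450e-04)² = 4.119e-08 m²; R₁ = ρL/(N·A_s) = (1.76×10^-8)(5.72)/(37×4.119e-08) = 0.06606 Ω
Section 2: A = 1.91 mm² = 1.910e-06 m²
R₂ = (1.76×10^-8)(49.4)/(1.910e-06) = 0.4552 Ω
R = R₁ + R₂ = 0.5213 Ω
V = IR = 10.8 × 0.5213 = 5.63 V

5.63 V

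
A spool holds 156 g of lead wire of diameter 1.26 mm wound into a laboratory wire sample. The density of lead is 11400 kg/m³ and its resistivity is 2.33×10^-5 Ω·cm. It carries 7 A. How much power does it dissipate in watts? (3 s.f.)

ρ = 2.33×10^-5 Ω·cm = 2.33×10^-7 Ω·m
A = π(d/2)² = π(6.3000e-04 m)² = 1.2469e-06 m²
L = m/(density·A) = 0.156/(11400×1.2469e-06) = 10.97 m
R = ρL/A = (2.33×10^-7)(10.97)/(1.2469e-06) = 2.051 Ω
P = I²R = (7)² × 2.051 = 100 W

100 W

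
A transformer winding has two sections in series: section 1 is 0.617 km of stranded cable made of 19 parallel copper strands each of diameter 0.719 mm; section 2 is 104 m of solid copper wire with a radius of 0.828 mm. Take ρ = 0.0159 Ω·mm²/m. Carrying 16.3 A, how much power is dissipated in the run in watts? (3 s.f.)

542 W

ρ = 0.0159 Ω·mm²/m = 1.59×10^-8 Ω·m
Section 1: A_strand = π(3.5950e-04)² = 4.060e-07 m²; R₁ = ρL/(N·A_s) = (1.59×10^-8)(617)/(19×4.060e-07) = 1.272 Ω
Section 2: A = πr² = π(8.2800e-04 m)² = 2.154e-06 m²
R₂ = (1.59×10^-8)(104)/(2.154e-06) = 0.7678 Ω
R = R₁ + R₂ = 2.039 Ω
P = I²R = (16.3)² × 2.039 = 542 W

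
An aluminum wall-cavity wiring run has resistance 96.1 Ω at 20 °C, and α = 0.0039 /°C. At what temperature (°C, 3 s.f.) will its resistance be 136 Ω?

R = R₀(1 + α(T − T₀)) ⇒ T = T₀ + (R/R₀ − 1)/α
T = 20 + (136/96.1 − 1)/0.0039 = 20 + (0.4152)/0.0039 = 126 °C

126 °C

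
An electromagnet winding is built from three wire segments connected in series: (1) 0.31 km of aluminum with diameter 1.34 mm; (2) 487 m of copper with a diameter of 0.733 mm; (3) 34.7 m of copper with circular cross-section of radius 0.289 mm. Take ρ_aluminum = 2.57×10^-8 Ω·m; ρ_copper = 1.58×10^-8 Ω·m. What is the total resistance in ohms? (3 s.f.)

Seg 1: A = π(d/2)² = π(6.7000e-04 m)² = 1.410e-06 m²
R_1 = (2.57×10^-8)(310)/(1.410e-06) = 5.649 Ω
Seg 2: A = π(d/2)² = π(3.6650e-04 m)² = 4.220e-07 m²
R_2 = (1.58×10^-8)(487)/(4.220e-07) = 18.23 Ω
Seg 3: A = πr² = π(2.8900e-04 m)² = 2.624e-07 m²
R_3 = (1.58×10^-8)(34.7)/(2.624e-07) = 2.089 Ω
R_total = R_1 + R_2 + R_3 = 26.0 Ω

26.0 Ω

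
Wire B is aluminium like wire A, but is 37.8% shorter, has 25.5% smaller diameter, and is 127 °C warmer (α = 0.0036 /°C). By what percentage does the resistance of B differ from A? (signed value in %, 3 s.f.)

R ∝ ρL/d² with ρ ∝ (1+αΔT), so R_B/R_A = (1 − 37.8/100) × (1 − 25.5/100)⁻² × (1 + 0.0036×127)
= 0.622 × 1.802 × 1.457 = 1.633
(R_B − R_A)/R_A = 1.633 − 1 = 63.3%

63.3%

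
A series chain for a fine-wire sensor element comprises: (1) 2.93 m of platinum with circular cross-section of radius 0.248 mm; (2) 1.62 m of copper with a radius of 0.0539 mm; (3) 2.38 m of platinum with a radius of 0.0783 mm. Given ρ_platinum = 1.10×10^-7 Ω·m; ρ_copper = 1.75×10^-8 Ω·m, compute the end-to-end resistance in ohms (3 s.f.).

Seg 1: A = πr² = π(2.4800e-04 m)² = 1.932e-07 m²
R_1 = (1.10×10^-7)(2.93)/(1.932e-07) = 1.668 Ω
Seg 2: A = πr² = π(5.3900e-05 m)² = 9.127e-09 m²
R_2 = (1.75×10^-8)(1.62)/(9.127e-09) = 3.106 Ω
Seg 3: A = πr² = π(7.8300e-05 m)² = 1.926e-08 m²
R_3 = (1.10×10^-7)(2.38)/(1.926e-08) = 13.59 Ω
R_total = R_1 + R_2 + R_3 = 18.4 Ω

18.4 Ω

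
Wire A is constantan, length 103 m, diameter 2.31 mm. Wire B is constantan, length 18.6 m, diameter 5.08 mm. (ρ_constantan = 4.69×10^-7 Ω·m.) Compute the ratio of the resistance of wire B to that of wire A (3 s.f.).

R ∝ ρL/d², so R_B/R_A = (L_B/L_A) × (d_A/d_B)²
= (18.6/103) × (2.31/5.08)² = 0.0373

0.0373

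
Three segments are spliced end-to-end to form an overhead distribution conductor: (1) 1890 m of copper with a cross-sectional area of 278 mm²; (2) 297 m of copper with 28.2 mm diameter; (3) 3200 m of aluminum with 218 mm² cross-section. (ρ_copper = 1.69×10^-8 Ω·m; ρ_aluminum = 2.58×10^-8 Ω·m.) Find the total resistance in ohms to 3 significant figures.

0.502 Ω

Seg 1: A = 278 mm² = 2.780e-04 m²
R_1 = (1.69×10^-8)(1890)/(2.780e-04) = 0.1149 Ω
Seg 2: A = π(d/2)² = π(1.4100e-02 m)² = 6.246e-04 m²
R_2 = (1.69×10^-8)(297)/(6.246e-04) = 0.008036 Ω
Seg 3: A = 218 mm² = 2.180e-04 m²
R_3 = (2.58×10^-8)(3200)/(2.180e-04) = 0.3787 Ω
R_total = R_1 + R_2 + R_3 = 0.502 Ω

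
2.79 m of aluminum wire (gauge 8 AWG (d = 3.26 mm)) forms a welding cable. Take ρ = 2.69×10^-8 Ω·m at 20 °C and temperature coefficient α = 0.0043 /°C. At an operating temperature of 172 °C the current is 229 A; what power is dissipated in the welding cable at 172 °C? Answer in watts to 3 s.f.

780 W

A = π(3.26/2 mm)² = π(1.6300e-03 m)² = 8.347e-06 m²
R₍20₎ = ρL/A = (2.69×10^-8)(2.79)/(8.347e-06) = 0.008991 Ω
R₍172₎ = R₍20₎(1 + αΔT) = 0.008991 × (1 + 0.0043×152) = 0.01487 Ω
P = I²R = (229)² × 0.01487 = 780 W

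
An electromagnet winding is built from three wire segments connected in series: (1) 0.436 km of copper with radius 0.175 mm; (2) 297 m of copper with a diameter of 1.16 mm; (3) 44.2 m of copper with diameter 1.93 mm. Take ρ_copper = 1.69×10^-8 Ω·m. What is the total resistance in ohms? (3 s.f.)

Seg 1: A = πr² = π(1.7500e-04 m)² = 9.621e-08 m²
R_1 = (1.69×10^-8)(436)/(9.621e-08) = 76.59 Ω
Seg 2: A = π(d/2)² = π(5.8000e-04 m)² = 1.057e-06 m²
R_2 = (1.69×10^-8)(297)/(1.057e-06) = 4.749 Ω
Seg 3: A = π(d/2)² = π(9.6500e-04 m)² = 2.926e-06 m²
R_3 = (1.69×10^-8)(44.2)/(2.926e-06) = 0.2553 Ω
R_total = R_1 + R_2 + R_3 = 81.6 Ω

81.6 Ω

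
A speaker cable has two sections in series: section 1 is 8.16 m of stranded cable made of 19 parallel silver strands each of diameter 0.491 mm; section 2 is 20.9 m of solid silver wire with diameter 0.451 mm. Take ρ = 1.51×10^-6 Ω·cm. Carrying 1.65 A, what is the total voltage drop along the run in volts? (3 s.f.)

3.32 V

ρ = 1.51×10^-6 Ω·cm = 1.51×10^-8 Ω·m
Section 1: A_strand = π(2.4550e-04)² = 1.893e-07 m²; R₁ = ρL/(N·A_s) = (1.51×10^-8)(8.16)/(19×1.893e-07) = 0.03425 Ω
Section 2: A = π(d/2)² = π(2.2550e-04 m)² = 1.598e-07 m²
R₂ = (1.51×10^-8)(20.9)/(1.598e-07) = 1.976 Ω
R = R₁ + R₂ = 2.01 Ω
V = IR = 1.65 × 2.01 = 3.32 V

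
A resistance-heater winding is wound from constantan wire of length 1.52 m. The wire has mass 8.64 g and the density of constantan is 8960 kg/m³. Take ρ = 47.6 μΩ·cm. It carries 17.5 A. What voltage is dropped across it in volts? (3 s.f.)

ρ = 47.6 μΩ·cm = 4.76×10^-7 Ω·m
A = m/(density·L) = 0.00864/(8960×1.52) = 6.3440e-07 m²
R = ρL/A = (4.76×10^-7)(1.52)/(6.3440e-07) = 1.14 Ω
V = IR = 17.5 × 1.14 = 20.0 V

20.0 V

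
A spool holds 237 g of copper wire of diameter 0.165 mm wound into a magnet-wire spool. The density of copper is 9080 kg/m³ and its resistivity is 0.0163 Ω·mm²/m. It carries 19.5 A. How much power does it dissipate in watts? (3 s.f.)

ρ = 0.0163 Ω·mm²/m = 1.63×10^-8 Ω·m
A = π(d/2)² = π(8.2500e-05 m)² = 2.1382e-08 m²
L = m/(density·A) = 0.237/(9080×2.1382e-08) = 1221 m
R = ρL/A = (1.63×10^-8)(1221)/(2.1382e-08) = 930.5 Ω
P = I²R = (19.5)² × 930.5 = 3.54×10^5 W

3.54×10^5 W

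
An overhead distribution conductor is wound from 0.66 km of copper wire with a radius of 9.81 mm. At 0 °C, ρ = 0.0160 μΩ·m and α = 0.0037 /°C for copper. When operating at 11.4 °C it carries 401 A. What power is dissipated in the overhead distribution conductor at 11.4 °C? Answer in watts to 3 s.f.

ρ = 0.0160 μΩ·m = 1.60×10^-8 Ω·m
A = πr² = π(9.8100e-03 m)² = 3.023e-04 m²
R₍0₎ = ρL/A = (1.60×10^-8)(660)/(3.023e-04) = 0.03493 Ω
R₍11.4₎ = R₍0₎(1 + αΔT) = 0.03493 × (1 + 0.0037×11.4) = 0.0364 Ω
P = I²R = (401)² × 0.0364 = 5850 W

5850 W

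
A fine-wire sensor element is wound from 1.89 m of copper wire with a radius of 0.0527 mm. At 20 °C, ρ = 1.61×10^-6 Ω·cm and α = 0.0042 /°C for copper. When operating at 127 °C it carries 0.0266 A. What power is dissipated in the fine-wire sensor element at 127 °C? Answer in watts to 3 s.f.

0.00358 W

ρ = 1.61×10^-6 Ω·cm = 1.61×10^-8 Ω·m
A = πr² = π(5.2700e-05 m)² = 8.725e-09 m²
R₍20₎ = ρL/A = (1.61×10^-8)(1.89)/(8.725e-09) = 3.488 Ω
R₍127₎ = R₍20₎(1 + αΔT) = 3.488 × (1 + 0.0042×107) = 5.055 Ω
P = I²R = (0.0266)² × 5.055 = 0.00358 W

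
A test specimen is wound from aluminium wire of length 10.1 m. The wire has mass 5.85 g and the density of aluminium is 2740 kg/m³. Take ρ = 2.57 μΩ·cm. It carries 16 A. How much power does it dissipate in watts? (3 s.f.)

ρ = 2.57 μΩ·cm = 2.57×10^-8 Ω·m
A = m/(density·L) = 0.00585/(2740×10.1) = 2.1139e-07 m²
R = ρL/A = (2.57×10^-8)(10.1)/(2.1139e-07) = 1.228 Ω
P = I²R = (16)² × 1.228 = 314 W

314 W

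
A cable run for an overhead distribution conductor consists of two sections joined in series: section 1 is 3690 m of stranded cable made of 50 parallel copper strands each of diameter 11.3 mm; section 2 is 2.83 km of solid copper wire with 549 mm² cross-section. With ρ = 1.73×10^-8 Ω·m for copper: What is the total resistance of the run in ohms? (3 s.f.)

Section 1: A_strand = π(5.6500e-03)² = 1.003e-04 m²; R₁ = ρL/(N·A_s) = (1.73×10^-8)(3690)/(50×1.003e-04) = 0.01273 Ω
Section 2: A = 549 mm² = 5.490e-04 m²
R₂ = (1.73×10^-8)(2830)/(5.490e-04) = 0.08918 Ω
R = R₁ + R₂ = 0.102 Ω

0.102 Ω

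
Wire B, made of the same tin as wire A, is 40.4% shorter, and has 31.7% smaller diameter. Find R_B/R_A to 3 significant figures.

1.28

R ∝ L/d², so R_B/R_A = (1 − 40.4/100) × (1 − 31.7/100)⁻²
= 0.596 × 2.144 = 1.28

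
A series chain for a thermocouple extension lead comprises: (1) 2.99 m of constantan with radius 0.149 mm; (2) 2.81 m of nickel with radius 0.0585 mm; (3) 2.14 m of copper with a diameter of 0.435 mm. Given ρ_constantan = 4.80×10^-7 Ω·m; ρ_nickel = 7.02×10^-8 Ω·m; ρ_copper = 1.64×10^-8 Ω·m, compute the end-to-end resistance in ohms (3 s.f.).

39.2 Ω

Seg 1: A = πr² = π(1.4900e-04 m)² = 6.975e-08 m²
R_1 = (4.80×10^-7)(2.99)/(6.975e-08) = 20.58 Ω
Seg 2: A = πr² = π(5.8500e-05 m)² = 1.075e-08 m²
R_2 = (7.02×10^-8)(2.81)/(1.075e-08) = 18.35 Ω
Seg 3: A = π(d/2)² = π(2.1750e-04 m)² = 1.486e-07 m²
R_3 = (1.64×10^-8)(2.14)/(1.486e-07) = 0.2362 Ω
R_total = R_1 + R_2 + R_3 = 39.2 Ω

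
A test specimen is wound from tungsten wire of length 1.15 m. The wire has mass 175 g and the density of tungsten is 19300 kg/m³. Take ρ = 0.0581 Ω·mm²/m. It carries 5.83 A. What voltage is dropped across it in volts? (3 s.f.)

0.0494 V

ρ = 0.0581 Ω·mm²/m = 5.81×10^-8 Ω·m
A = m/(density·L) = 0.175/(19300×1.15) = 7.8847e-06 m²
R = ρL/A = (5.81×10^-8)(1.15)/(7.8847e-06) = 0.008474 Ω
V = IR = 5.83 × 0.008474 = 0.0494 V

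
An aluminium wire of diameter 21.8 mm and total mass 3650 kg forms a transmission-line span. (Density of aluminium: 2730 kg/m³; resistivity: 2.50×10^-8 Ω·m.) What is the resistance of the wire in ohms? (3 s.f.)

0.240 Ω

A = π(d/2)² = π(1.0900e-02 m)² = 3.7325e-04 m²
L = m/(density·A) = 3650/(2730×3.7325e-04) = 3582 m
R = ρL/A = (2.50×10^-8)(3582)/(3.7325e-04) = 0.240 Ω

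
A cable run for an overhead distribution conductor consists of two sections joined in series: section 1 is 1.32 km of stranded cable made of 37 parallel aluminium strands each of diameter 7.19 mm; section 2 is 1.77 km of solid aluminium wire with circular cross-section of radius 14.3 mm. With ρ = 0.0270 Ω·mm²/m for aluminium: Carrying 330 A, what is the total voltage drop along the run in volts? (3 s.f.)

32.4 V

ρ = 0.0270 Ω·mm²/m = 2.70×10^-8 Ω·m
Section 1: A_strand = π(3.5950e-03)² = 4.060e-05 m²; R₁ = ρL/(N·A_s) = (2.70×10^-8)(1320)/(37×4.060e-05) = 0.02372 Ω
Section 2: A = πr² = π(1.4300e-02 m)² = 6.424e-04 m²
R₂ = (2.70×10^-8)(1770)/(6.424e-04) = 0.07439 Ω
R = R₁ + R₂ = 0.09811 Ω
V = IR = 330 × 0.09811 = 32.4 V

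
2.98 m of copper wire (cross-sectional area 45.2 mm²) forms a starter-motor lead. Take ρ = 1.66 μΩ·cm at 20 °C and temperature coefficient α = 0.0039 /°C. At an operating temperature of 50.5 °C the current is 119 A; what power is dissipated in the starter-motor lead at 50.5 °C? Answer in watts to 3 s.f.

ρ = 1.66 μΩ·cm = 1.66×10^-8 Ω·m
A = 45.2 mm² = 4.520e-05 m²
R₍20₎ = ρL/A = (1.66×10^-8)(2.98)/(4.520e-05) = 0.001094 Ω
R₍50.5₎ = R₍20₎(1 + αΔT) = 0.001094 × (1 + 0.0039×30.5) = 0.001225 Ω
P = I²R = (119)² × 0.001225 = 17.3 W

17.3 W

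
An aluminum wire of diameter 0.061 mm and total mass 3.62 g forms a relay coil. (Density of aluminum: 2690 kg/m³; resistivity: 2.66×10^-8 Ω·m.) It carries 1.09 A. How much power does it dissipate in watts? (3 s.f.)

4980 W

A = π(d/2)² = π(3.0500e-05 m)² = 2.9225e-09 m²
L = m/(density·A) = 0.00362/(2690×2.9225e-09) = 460.5 m
R = ρL/A = (2.66×10^-8)(460.5)/(2.9225e-09) = 4191 Ω
P = I²R = (1.09)² × 4191 = 4980 W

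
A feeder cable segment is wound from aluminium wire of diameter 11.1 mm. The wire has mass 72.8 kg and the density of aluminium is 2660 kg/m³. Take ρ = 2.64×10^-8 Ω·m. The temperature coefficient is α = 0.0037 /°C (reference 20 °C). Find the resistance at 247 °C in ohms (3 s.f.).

A = π(d/2)² = π(5.5500e-03 m)² = 9.6769e-05 m²
L = m/(density·A) = 72.8/(2660×9.6769e-05) = 282.8 m
R = ρL/A = (2.64×10^-8)(282.8)/(9.6769e-05) = 0.07716 Ω
R(247 °C) = 0.07716 × (1 + 0.0037×227) = 0.142 Ω

0.142 Ω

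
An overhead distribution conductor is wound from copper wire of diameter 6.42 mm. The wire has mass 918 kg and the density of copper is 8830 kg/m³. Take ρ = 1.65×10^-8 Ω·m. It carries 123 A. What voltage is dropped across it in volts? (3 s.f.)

A = π(d/2)² = π(3.2100e-03 m)² = 3.2371e-05 m²
L = m/(density·A) = 918/(8830×3.2371e-05) = 3212 m
R = ρL/A = (1.65×10^-8)(3212)/(3.2371e-05) = 1.637 Ω
V = IR = 123 × 1.637 = 201 V

201 V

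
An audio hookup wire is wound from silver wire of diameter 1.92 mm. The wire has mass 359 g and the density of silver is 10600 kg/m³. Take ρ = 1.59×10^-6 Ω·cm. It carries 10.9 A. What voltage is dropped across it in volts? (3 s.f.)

ρ = 1.59×10^-6 Ω·cm = 1.59×10^-8 Ω·m
A = π(d/2)² = π(9.6000e-04 m)² = 2.8953e-06 m²
L = m/(density·A) = 0.359/(10600×2.8953e-06) = 11.7 m
R = ρL/A = (1.59×10^-8)(11.7)/(2.8953e-06) = 0.06424 Ω
V = IR = 10.9 × 0.06424 = 0.700 V

0.700 V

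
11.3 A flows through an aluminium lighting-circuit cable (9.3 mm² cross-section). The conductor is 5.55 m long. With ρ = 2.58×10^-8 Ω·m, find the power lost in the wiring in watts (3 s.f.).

1.97 W

A = 9.3 mm² = 9.300e-06 m²
R = ρL/A = (2.58×10^-8)(5.55)/(9.300e-06) = 0.0154 Ω
P = I²R = (11.3)² × 0.0154 = 1.97 W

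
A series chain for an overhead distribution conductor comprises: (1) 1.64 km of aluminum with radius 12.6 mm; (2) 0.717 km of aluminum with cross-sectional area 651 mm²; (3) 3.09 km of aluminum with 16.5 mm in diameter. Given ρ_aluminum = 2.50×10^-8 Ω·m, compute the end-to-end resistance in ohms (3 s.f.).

0.471 Ω

Seg 1: A = πr² = π(1.2600e-02 m)² = 4.988e-04 m²
R_1 = (2.50×10^-8)(1640)/(4.988e-04) = 0.0822 Ω
Seg 2: A = 651 mm² = 6.510e-04 m²
R_2 = (2.50×10^-8)(717)/(6.510e-04) = 0.02753 Ω
Seg 3: A = π(d/2)² = π(8.2500e-03 m)² = 2.138e-04 m²
R_3 = (2.50×10^-8)(3090)/(2.138e-04) = 0.3613 Ω
R_total = R_1 + R_2 + R_3 = 0.471 Ω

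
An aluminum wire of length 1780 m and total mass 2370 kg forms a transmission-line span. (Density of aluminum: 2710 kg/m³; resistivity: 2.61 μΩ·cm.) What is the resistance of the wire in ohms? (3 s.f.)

0.0946 Ω

ρ = 2.61 μΩ·cm = 2.61×10^-8 Ω·m
A = m/(density·L) = 2370/(2710×1780) = 4.9131e-04 m²
R = ρL/A = (2.61×10^-8)(1780)/(4.9131e-04) = 0.0946 Ω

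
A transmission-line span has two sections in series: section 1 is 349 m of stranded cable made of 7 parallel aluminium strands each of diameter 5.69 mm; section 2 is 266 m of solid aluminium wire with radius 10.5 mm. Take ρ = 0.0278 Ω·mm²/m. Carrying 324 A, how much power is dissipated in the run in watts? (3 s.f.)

ρ = 0.0278 Ω·mm²/m = 2.78×10^-8 Ω·m
Section 1: A_strand = π(2.8450e-03)² = 2.543e-05 m²; R₁ = ρL/(N·A_s) = (2.78×10^-8)(349)/(7×2.543e-05) = 0.05451 Ω
Section 2: A = πr² = π(1.0500e-02 m)² = 3.464e-04 m²
R₂ = (2.78×10^-8)(266)/(3.464e-04) = 0.02135 Ω
R = R₁ + R₂ = 0.07586 Ω
P = I²R = (324)² × 0.07586 = 7960 W

7960 W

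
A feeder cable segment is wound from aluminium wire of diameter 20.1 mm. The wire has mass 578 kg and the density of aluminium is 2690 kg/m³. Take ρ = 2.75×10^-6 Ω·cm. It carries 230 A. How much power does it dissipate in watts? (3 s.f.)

3100 W

ρ = 2.75×10^-6 Ω·cm = 2.75×10^-8 Ω·m
A = π(d/2)² = π(1.0050e-02 m)² = 3.1731e-04 m²
L = m/(density·A) = 578/(2690×3.1731e-04) = 677.2 m
R = ρL/A = (2.75×10^-8)(677.2)/(3.1731e-04) = 0.05869 Ω
P = I²R = (230)² × 0.05869 = 3100 W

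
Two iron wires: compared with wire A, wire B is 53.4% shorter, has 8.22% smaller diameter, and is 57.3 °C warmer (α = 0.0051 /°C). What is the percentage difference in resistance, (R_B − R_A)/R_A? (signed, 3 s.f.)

-28.5%

R ∝ ρL/d² with ρ ∝ (1+αΔT), so R_B/R_A = (1 − 53.4/100) × (1 − 8.22/100)⁻² × (1 + 0.0051×57.3)
= 0.466 × 1.187 × 1.292 = 0.7149
(R_B − R_A)/R_A = 0.7149 − 1 = -28.5%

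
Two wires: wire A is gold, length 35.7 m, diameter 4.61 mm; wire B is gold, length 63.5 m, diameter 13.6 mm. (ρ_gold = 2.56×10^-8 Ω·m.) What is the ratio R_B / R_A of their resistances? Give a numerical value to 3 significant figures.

0.204

R ∝ ρL/d², so R_B/R_A = (L_B/L_A) × (d_A/d_B)²
= (63.5/35.7) × (4.61/13.6)² = 0.204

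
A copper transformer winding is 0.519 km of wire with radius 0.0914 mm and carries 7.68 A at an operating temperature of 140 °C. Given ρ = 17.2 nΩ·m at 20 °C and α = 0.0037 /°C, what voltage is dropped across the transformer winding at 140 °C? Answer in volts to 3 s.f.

3770 V

ρ = 17.2 nΩ·m = 1.72×10^-8 Ω·m
A = πr² = π(9.1400e-05 m)² = 2.624e-08 m²
R₍20₎ = ρL/A = (1.72×10^-8)(519)/(2.624e-08) = 340.1 Ω
R₍140₎ = R₍20₎(1 + αΔT) = 340.1 × (1 + 0.0037×120) = 491.2 Ω
V = IR = 7.68 × 491.2 = 3770 V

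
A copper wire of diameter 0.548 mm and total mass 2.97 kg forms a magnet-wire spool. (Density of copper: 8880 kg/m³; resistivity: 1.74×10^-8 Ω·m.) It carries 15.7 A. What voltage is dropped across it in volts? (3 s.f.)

1640 V

A = π(d/2)² = π(2.7400e-04 m)² = 2.3586e-07 m²
L = m/(density·A) = 2.97/(8880×2.3586e-07) = 1418 m
R = ρL/A = (1.74×10^-8)(1418)/(2.3586e-07) = 104.6 Ω
V = IR = 15.7 × 104.6 = 1640 V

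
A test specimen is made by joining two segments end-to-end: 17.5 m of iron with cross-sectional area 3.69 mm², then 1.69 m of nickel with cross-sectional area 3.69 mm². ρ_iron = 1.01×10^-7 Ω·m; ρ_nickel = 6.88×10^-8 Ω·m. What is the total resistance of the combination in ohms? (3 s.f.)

0.511 Ω

Segment 1: A = 3.69 mm² = 3.690e-06 m²
R₁ = ρL/A = (1.01×10^-7)(17.5)/(3.690e-06) = 0.479 Ω
R₂ = (6.88×10^-8)(1.69)/(3.690e-06) = 0.03151 Ω
R = R₁ + R₂ = 0.511 Ω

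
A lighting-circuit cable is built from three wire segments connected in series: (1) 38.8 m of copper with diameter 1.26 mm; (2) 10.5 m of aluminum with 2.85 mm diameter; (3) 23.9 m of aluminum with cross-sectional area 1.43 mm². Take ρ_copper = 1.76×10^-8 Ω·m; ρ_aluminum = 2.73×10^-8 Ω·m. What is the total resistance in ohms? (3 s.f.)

1.05 Ω

Seg 1: A = π(d/2)² = π(6.3000e-04 m)² = 1.247e-06 m²
R_1 = (1.76×10^-8)(38.8)/(1.247e-06) = 0.5477 Ω
Seg 2: A = π(d/2)² = π(1.4250e-03 m)² = 6.379e-06 m²
R_2 = (2.73×10^-8)(10.5)/(6.379e-06) = 0.04493 Ω
Seg 3: A = 1.43 mm² = 1.430e-06 m²
R_3 = (2.73×10^-8)(23.9)/(1.430e-06) = 0.4563 Ω
R_total = R_1 + R_2 + R_3 = 1.05 Ω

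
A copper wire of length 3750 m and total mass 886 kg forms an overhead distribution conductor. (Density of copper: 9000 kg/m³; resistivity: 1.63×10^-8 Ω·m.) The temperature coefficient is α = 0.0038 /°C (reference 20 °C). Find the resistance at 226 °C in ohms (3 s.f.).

4.15 Ω

A = m/(density·L) = 886/(9000×3750) = 2.6252e-05 m²
R = ρL/A = (1.63×10^-8)(3750)/(2.6252e-05) = 2.328 Ω
R(226 °C) = 2.328 × (1 + 0.0038×206) = 4.15 Ω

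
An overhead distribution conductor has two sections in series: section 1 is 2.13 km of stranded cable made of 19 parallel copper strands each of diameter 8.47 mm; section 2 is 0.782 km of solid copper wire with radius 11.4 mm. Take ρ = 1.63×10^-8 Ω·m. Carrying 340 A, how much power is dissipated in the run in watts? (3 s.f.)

7360 W

Section 1: A_strand = π(4.2350e-03)² = 5.635e-05 m²; R₁ = ρL/(N·A_s) = (1.63×10^-8)(2130)/(19×5.635e-05) = 0.03243 Ω
Section 2: A = πr² = π(1.1400e-02 m)² = 4.083e-04 m²
R₂ = (1.63×10^-8)(782)/(4.083e-04) = 0.03122 Ω
R = R₁ + R₂ = 0.06365 Ω
P = I²R = (340)² × 0.06365 = 7360 W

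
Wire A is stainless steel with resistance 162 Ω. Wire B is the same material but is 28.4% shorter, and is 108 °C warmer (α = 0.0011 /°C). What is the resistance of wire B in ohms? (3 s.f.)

130 Ω

R ∝ ρL/d² with ρ ∝ (1+αΔT), so R_B/R_A = (1 − 28.4/100) × (1 + 0.0011×108)
= 0.716 × 1.119 = 0.8011
R_B = 0.8011 × 162 = 130 Ω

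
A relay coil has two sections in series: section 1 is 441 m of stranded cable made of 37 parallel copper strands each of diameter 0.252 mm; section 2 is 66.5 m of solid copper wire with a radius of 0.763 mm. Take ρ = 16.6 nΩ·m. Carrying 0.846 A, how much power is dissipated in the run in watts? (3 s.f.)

ρ = 16.6 nΩ·m = 1.66×10^-8 Ω·m
Section 1: A_strand = π(1.2600e-04)² = 4.988e-08 m²; R₁ = ρL/(N·A_s) = (1.66×10^-8)(441)/(37×4.988e-08) = 3.967 Ω
Section 2: A = πr² = π(7.6300e-04 m)² = 1.829e-06 m²
R₂ = (1.66×10^-8)(66.5)/(1.829e-06) = 0.6036 Ω
R = R₁ + R₂ = 4.57 Ω
P = I²R = (0.846)² × 4.57 = 3.27 W

3.27 W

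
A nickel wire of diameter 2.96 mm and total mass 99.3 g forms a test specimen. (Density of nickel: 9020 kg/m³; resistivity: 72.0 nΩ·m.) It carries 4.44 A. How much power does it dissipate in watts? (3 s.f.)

0.330 W

ρ = 72.0 nΩ·m = 7.20×10^-8 Ω·m
A = π(d/2)² = π(1.4800e-03 m)² = 6.8813e-06 m²
L = m/(density·A) = 0.0993/(9020×6.8813e-06) = 1.6 m
R = ρL/A = (7.20×10^-8)(1.6)/(6.8813e-06) = 0.01674 Ω
P = I²R = (4.44)² × 0.01674 = 0.330 W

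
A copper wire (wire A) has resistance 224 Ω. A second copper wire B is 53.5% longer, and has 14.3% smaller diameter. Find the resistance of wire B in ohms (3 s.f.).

R ∝ L/d², so R_B/R_A = (1 + 53.5/100) × (1 − 14.3/100)⁻²
= 1.535 × 1.362 = 2.09
R_B = 2.09 × 224 = 468 Ω

468 Ω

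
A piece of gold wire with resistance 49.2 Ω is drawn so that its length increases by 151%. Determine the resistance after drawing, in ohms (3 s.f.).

k = 1 + 151/100 = 2.51; volume constant ⇒ A' = A/k, so R' = k²R.
R' = 6.3 × 49.2 = 310 Ω

310 Ω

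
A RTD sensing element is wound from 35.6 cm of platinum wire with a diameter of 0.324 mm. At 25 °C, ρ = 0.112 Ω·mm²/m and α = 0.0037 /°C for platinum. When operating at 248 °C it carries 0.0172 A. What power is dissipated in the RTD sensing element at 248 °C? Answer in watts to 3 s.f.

2.61×10^-4 W

ρ = 0.112 Ω·mm²/m = 1.12×10^-7 Ω·m
A = π(d/2)² = π(1.6200e-04 m)² = 8.245e-08 m²
R₍25₎ = ρL/A = (1.12×10^-7)(0.356)/(8.245e-08) = 0.4836 Ω
R₍248₎ = R₍25₎(1 + αΔT) = 0.4836 × (1 + 0.0037×223) = 0.8826 Ω
P = I²R = (0.0172)² × 0.8826 = 2.61×10^-4 W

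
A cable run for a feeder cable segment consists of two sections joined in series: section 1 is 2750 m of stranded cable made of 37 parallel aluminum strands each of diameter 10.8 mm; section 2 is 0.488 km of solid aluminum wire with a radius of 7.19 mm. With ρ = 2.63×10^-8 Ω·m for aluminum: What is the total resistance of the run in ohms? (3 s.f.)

Section 1: A_strand = π(5.4000e-03)² = 9.161e-05 m²; R₁ = ρL/(N·A_s) = (2.63×10^-8)(2750)/(37×9.161e-05) = 0.02134 Ω
Section 2: A = πr² = π(7.1900e-03 m)² = 1.624e-04 m²
R₂ = (2.63×10^-8)(488)/(1.624e-04) = 0.07903 Ω
R = R₁ + R₂ = 0.100 Ω

0.100 Ω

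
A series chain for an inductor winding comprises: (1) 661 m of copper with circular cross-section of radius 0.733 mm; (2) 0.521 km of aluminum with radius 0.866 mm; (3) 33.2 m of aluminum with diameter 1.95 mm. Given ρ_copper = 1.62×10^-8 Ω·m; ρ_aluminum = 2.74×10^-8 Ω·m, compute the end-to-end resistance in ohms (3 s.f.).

Seg 1: A = πr² = π(7.3300e-04 m)² = 1.688e-06 m²
R_1 = (1.62×10^-8)(661)/(1.688e-06) = 6.344 Ω
Seg 2: A = πr² = π(8.6600e-04 m)² = 2.356e-06 m²
R_2 = (2.74×10^-8)(521)/(2.356e-06) = 6.059 Ω
Seg 3: A = π(d/2)² = π(9.7500e-04 m)² = 2.986e-06 m²
R_3 = (2.74×10^-8)(33.2)/(2.986e-06) = 0.3046 Ω
R_total = R_1 + R_2 + R_3 = 12.7 Ω

12.7 Ω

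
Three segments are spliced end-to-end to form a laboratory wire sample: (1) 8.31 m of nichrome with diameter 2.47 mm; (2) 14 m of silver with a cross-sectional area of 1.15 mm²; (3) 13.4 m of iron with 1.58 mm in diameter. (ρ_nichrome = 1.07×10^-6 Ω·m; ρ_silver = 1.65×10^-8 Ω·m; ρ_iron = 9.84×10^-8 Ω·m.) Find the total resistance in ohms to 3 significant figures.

Seg 1: A = π(d/2)² = π(1.2350e-03 m)² = 4.792e-06 m²
R_1 = (1.07×10^-6)(8.31)/(4.792e-06) = 1.856 Ω
Seg 2: A = 1.15 mm² = 1.150e-06 m²
R_2 = (1.65×10^-8)(14)/(1.150e-06) = 0.2009 Ω
Seg 3: A = π(d/2)² = π(7.9000e-04 m)² = 1.961e-06 m²
R_3 = (9.84×10^-8)(13.4)/(1.961e-06) = 0.6725 Ω
R_total = R_1 + R_2 + R_3 = 2.73 Ω

2.73 Ω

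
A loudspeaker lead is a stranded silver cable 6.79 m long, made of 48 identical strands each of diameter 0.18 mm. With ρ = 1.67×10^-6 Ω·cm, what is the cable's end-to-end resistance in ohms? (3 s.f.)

ρ = 1.67×10^-6 Ω·cm = 1.67×10^-8 Ω·m
A_strand = π(9.0000e-05 m)² = 2.545e-08 m²
R_strand = ρL/A = (1.67×10^-8)(6.79)/(2.545e-08) = 4.456 Ω
R_total = R_strand/N = 4.456/48 = 0.0928 Ω

0.0928 Ω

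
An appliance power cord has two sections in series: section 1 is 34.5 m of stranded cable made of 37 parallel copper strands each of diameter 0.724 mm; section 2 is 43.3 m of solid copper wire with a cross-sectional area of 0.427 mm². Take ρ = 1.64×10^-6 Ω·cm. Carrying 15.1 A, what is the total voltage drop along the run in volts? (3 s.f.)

25.7 V

ρ = 1.64×10^-6 Ω·cm = 1.64×10^-8 Ω·m
Section 1: A_strand = π(3.6200e-04)² = 4.117e-07 m²; R₁ = ρL/(N·A_s) = (1.64×10^-8)(34.5)/(37×4.117e-07) = 0.03714 Ω
Section 2: A = 0.427 mm² = 4.270e-07 m²
R₂ = (1.64×10^-8)(43.3)/(4.270e-07) = 1.663 Ω
R = R₁ + R₂ = 1.7 Ω
V = IR = 15.1 × 1.7 = 25.7 V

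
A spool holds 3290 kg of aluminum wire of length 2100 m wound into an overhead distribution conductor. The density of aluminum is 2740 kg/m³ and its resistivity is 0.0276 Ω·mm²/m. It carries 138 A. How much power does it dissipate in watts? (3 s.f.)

1930 W

ρ = 0.0276 Ω·mm²/m = 2.76×10^-8 Ω·m
A = m/(density·L) = 3290/(2740×2100) = 5.7178e-04 m²
R = ρL/A = (2.76×10^-8)(2100)/(5.7178e-04) = 0.1014 Ω
P = I²R = (138)² × 0.1014 = 1930 W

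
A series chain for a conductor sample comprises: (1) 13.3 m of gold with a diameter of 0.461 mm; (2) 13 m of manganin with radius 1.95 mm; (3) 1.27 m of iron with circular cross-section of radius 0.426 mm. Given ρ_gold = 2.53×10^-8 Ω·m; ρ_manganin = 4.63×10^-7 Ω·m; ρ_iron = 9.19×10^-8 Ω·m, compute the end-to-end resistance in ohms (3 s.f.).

2.72 Ω

Seg 1: A = π(d/2)² = π(2.3050e-04 m)² = 1.669e-07 m²
R_1 = (2.53×10^-8)(13.3)/(1.669e-07) = 2.016 Ω
Seg 2: A = πr² = π(1.9500e-03 m)² = 1.195e-05 m²
R_2 = (4.63×10^-7)(13)/(1.195e-05) = 0.5039 Ω
Seg 3: A = πr² = π(4.2600e-04 m)² = 5.701e-07 m²
R_3 = (9.19×10^-8)(1.27)/(5.701e-07) = 0.2047 Ω
R_total = R_1 + R_2 + R_3 = 2.72 Ω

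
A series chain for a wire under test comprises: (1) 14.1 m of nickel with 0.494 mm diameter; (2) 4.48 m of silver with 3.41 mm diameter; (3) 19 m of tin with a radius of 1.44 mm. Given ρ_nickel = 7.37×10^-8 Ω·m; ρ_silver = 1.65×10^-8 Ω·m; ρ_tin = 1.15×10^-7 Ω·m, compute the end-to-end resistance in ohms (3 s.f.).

5.77 Ω

Seg 1: A = π(d/2)² = π(2.4700e-04 m)² = 1.917e-07 m²
R_1 = (7.37×10^-8)(14.1)/(1.917e-07) = 5.422 Ω
Seg 2: A = π(d/2)² = π(1.7050e-03 m)² = 9.133e-06 m²
R_2 = (1.65×10^-8)(4.48)/(9.133e-06) = 0.008094 Ω
Seg 3: A = πr² = π(1.4400e-03 m)² = 6.514e-06 m²
R_3 = (1.15×10^-7)(19)/(6.514e-06) = 0.3354 Ω
R_total = R_1 + R_2 + R_3 = 5.77 Ω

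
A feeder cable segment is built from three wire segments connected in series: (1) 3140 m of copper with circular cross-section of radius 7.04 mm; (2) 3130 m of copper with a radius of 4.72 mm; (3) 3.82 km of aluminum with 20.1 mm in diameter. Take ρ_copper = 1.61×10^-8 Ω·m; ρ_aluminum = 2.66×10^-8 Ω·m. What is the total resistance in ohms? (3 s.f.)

1.36 Ω

Seg 1: A = πr² = π(7.0400e-03 m)² = 1.557e-04 m²
R_1 = (1.61×10^-8)(3140)/(1.557e-04) = 0.3247 Ω
Seg 2: A = πr² = π(4.7200e-03 m)² = 6.999e-05 m²
R_2 = (1.61×10^-8)(3130)/(6.999e-05) = 0.72 Ω
Seg 3: A = π(d/2)² = π(1.0050e-02 m)² = 3.173e-04 m²
R_3 = (2.66×10^-8)(3820)/(3.173e-04) = 0.3202 Ω
R_total = R_1 + R_2 + R_3 = 1.36 Ω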